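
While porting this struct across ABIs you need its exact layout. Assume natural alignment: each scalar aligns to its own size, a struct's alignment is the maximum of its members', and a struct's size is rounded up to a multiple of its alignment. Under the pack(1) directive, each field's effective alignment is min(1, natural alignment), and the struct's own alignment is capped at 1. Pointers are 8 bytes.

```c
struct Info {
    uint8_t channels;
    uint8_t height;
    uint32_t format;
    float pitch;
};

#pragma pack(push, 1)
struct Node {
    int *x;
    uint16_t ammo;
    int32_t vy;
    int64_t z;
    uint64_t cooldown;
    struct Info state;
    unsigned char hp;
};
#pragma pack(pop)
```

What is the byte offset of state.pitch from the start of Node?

38

Info: @0: channels [1B, align 1] → 1; @1: height [1B, align 1] → 2; +2 pad (align 4); @4: format [4B, align 4] → 8; @8: pitch [4B, align 4] → 12; size 12, align 4
@0: x [8B, align 1] → 8
@8: ammo [2B, align 1] → 10
@10: vy [4B, align 1] → 14
@14: z [8B, align 1] → 22
@22: cooldown [8B, align 1] → 30
@30: state [12B, align 1] → 42
within Info: pitch at 8
30 + 8 = 38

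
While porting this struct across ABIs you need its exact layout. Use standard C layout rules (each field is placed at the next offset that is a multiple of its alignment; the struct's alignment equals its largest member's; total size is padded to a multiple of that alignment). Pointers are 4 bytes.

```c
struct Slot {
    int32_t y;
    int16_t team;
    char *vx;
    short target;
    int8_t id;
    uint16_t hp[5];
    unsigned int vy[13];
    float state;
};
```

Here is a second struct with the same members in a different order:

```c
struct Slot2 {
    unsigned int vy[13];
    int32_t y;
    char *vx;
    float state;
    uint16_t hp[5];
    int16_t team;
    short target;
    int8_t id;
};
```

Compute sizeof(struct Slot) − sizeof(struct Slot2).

4

0..4  y  (4B, 4-aligned)
4..6  team  (2B, 2-aligned)
6..8  -- padding (2B)
8..12  vx  (4B, 4-aligned)
12..14  target  (2B, 2-aligned)
14..15  id  (1B, 1-aligned)
15..16  -- padding (1B)
16..26  hp  (10B, 2-aligned)
26..28  -- padding (2B)
28..80  vy  (52B, 4-aligned)
80..84  state  (4B, 4-aligned)
sizeof = 84, alignof = 4
— Slot2 —
0..52  vy  (52B, 4-aligned)
52..56  y  (4B, 4-aligned)
56..60  vx  (4B, 4-aligned)
60..64  state  (4B, 4-aligned)
64..74  hp  (10B, 2-aligned)
74..76  team  (2B, 2-aligned)
76..78  target  (2B, 2-aligned)
78..79  id  (1B, 1-aligned)
79..80  -- tail padding (1B)
sizeof = 80, alignof = 4
84 − 80 = 4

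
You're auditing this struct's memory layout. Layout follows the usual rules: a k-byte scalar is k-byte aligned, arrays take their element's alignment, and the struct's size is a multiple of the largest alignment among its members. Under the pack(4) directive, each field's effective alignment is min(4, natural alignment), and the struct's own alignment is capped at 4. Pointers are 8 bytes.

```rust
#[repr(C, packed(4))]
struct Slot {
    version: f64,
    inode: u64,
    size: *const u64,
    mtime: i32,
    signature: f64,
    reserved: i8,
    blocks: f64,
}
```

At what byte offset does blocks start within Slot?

40

@0: version [8B, align 4] → 8
@8: inode [8B, align 4] → 16
@16: size [8B, align 4] → 24
@24: mtime [4B, align 4] → 28
@28: signature [8B, align 4] → 36
@36: reserved [1B, align 1] → 37
+3 pad (align 4)
@40: blocks [8B, align 4] → 48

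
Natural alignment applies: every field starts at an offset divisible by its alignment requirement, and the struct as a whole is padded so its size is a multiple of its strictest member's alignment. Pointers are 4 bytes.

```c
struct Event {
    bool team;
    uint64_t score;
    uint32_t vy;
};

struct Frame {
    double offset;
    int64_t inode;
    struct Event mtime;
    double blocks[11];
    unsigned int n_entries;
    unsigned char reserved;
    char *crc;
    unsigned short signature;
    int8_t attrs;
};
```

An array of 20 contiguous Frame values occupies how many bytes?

2880

Event: team at 0 (size 1, align 1) → ends 1; pad 7 to align 8 for score; score at 8 (size 8, align 8) → ends 16; vy at 16 (size 4, align 4) → ends 20; tail pad 4 to reach multiple of 8; total 24 bytes, alignment 8
offset at 0 (size 8, align 8) → ends 8
inode at 8 (size 8, align 8) → ends 16
mtime at 16 (size 24, align 8) → ends 40
blocks at 40 (size 88, align 8) → ends 128
n_entries at 128 (size 4, align 4) → ends 132
reserved at 132 (size 1, align 1) → ends 133
pad 3 to align 4 for crc
crc at 136 (size 4, align 4) → ends 140
signature at 140 (size 2, align 2) → ends 142
attrs at 142 (size 1, align 1) → ends 143
tail pad 1 to reach multiple of 8
total 144 bytes, alignment 8
array of 20: 20 × 144 = 2880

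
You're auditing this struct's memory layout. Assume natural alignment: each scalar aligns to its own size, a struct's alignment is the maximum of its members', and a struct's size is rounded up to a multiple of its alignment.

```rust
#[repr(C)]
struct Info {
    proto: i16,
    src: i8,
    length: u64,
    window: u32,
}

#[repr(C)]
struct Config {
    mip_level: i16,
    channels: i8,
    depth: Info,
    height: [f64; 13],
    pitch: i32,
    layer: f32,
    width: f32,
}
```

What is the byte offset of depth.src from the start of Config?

Info: proto at 0 (size 2, align 2) → ends 2; src at 2 (size 1, align 1) → ends 3; pad 5 to align 8 for length; length at 8 (size 8, align 8) → ends 16; window at 16 (size 4, align 4) → ends 20; tail pad 4 to reach multiple of 8; total 24 bytes, alignment 8
mip_level at 0 (size 2, align 2) → ends 2
channels at 2 (size 1, align 1) → ends 3
pad 5 to align 8 for depth
depth at 8 (size 24, align 8) → ends 32
within Info: src at 2
8 + 2 = 10

10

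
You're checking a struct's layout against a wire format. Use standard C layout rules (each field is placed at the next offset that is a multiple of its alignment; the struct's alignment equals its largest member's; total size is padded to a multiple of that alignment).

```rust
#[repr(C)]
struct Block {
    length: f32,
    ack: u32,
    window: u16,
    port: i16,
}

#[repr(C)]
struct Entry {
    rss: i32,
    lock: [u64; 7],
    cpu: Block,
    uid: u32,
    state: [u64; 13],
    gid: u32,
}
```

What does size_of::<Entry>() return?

Block: length at 0 (size 4, align 4) → ends 4; ack at 4 (size 4, align 4) → ends 8; window at 8 (size 2, align 2) → ends 10; port at 10 (size 2, align 2) → ends 12; total 12 bytes, alignment 4
rss at 0 (size 4, align 4) → ends 4
pad 4 to align 8 for lock
lock at 8 (size 56, align 8) → ends 64
cpu at 64 (size 12, align 4) → ends 76
uid at 76 (size 4, align 4) → ends 80
state at 80 (size 104, align 8) → ends 184
gid at 184 (size 4, align 4) → ends 188
tail pad 4 to reach multiple of 8
total 192 bytes, alignment 8

192 bytes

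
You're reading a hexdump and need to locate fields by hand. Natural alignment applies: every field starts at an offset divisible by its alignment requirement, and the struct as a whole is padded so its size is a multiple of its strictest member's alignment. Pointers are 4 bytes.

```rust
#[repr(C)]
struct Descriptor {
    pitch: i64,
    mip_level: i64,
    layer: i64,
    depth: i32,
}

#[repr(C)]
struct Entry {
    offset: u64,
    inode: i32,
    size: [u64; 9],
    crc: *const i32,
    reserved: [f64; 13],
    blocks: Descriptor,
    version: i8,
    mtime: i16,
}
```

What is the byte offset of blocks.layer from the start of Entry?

216

Descriptor: 0..8  pitch  (8B, 8-aligned); 8..16  mip_level  (8B, 8-aligned); 16..24  layer  (8B, 8-aligned); 24..28  depth  (4B, 4-aligned); 28..32  -- tail padding (4B); sizeof = 32, alignof = 8
0..8  offset  (8B, 8-aligned)
8..12  inode  (4B, 4-aligned)
12..16  -- padding (4B)
16..88  size  (72B, 8-aligned)
88..92  crc  (4B, 4-aligned)
92..96  -- padding (4B)
96..200  reserved  (104B, 8-aligned)
200..232  blocks  (32B, 8-aligned)
within Descriptor: layer at 16
200 + 16 = 216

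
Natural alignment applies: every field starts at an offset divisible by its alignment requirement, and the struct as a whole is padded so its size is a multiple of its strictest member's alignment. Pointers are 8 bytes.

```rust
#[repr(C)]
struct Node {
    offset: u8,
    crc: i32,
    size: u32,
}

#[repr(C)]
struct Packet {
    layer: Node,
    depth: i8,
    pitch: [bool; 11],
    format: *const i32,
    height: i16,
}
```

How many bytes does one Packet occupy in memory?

Node: 0..1  offset  (1B, 1-aligned); 1..4  -- padding (3B); 4..8  crc  (4B, 4-aligned); 8..12  size  (4B, 4-aligned); sizeof = 12, alignof = 4
0..12  layer  (12B, 4-aligned)
12..13  depth  (1B, 1-aligned)
13..24  pitch  (11B, 1-aligned)
24..32  format  (8B, 8-aligned)
32..34  height  (2B, 2-aligned)
34..40  -- tail padding (6B)
sizeof = 40, alignof = 8

40 bytes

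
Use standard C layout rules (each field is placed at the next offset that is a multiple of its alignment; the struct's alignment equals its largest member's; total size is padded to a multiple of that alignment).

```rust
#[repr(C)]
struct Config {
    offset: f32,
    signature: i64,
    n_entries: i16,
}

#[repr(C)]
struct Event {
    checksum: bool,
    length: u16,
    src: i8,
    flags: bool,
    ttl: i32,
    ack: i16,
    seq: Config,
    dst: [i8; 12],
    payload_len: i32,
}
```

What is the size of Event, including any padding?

Config: 0..4  offset  (4B, 4-aligned); 4..8  -- padding (4B); 8..16  signature  (8B, 8-aligned); 16..18  n_entries  (2B, 2-aligned); 18..24  -- tail padding (6B); sizeof = 24, alignof = 8
0..1  checksum  (1B, 1-aligned)
1..2  -- padding (1B)
2..4  length  (2B, 2-aligned)
4..5  src  (1B, 1-aligned)
5..6  flags  (1B, 1-aligned)
6..8  -- padding (2B)
8..12  ttl  (4B, 4-aligned)
12..14  ack  (2B, 2-aligned)
14..16  -- padding (2B)
16..40  seq  (24B, 8-aligned)
40..52  dst  (12B, 1-aligned)
52..56  payload_len  (4B, 4-aligned)
sizeof = 56, alignof = 8

56 bytes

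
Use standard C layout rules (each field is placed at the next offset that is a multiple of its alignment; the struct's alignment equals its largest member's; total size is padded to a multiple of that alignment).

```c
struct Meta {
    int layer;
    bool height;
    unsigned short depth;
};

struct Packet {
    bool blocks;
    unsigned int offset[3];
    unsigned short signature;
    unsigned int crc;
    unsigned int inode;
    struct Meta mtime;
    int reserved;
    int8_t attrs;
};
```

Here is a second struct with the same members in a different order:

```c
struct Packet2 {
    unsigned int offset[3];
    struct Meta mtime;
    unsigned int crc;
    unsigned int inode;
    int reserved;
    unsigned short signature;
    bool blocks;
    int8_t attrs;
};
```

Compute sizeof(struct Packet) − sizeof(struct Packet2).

Meta: layer at 0 (size 4, align 4) → ends 4; height at 4 (size 1, align 1) → ends 5; pad 1 to align 2 for depth; depth at 6 (size 2, align 2) → ends 8; total 8 bytes, alignment 4
blocks at 0 (size 1, align 1) → ends 1
pad 3 to align 4 for offset
offset at 4 (size 12, align 4) → ends 16
signature at 16 (size 2, align 2) → ends 18
pad 2 to align 4 for crc
crc at 20 (size 4, align 4) → ends 24
inode at 24 (size 4, align 4) → ends 28
mtime at 28 (size 8, align 4) → ends 36
reserved at 36 (size 4, align 4) → ends 40
attrs at 40 (size 1, align 1) → ends 41
tail pad 3 to reach multiple of 4
total 44 bytes, alignment 4
— Packet2 —
offset at 0 (size 12, align 4) → ends 12
mtime at 12 (size 8, align 4) → ends 20
crc at 20 (size 4, align 4) → ends 24
inode at 24 (size 4, align 4) → ends 28
reserved at 28 (size 4, align 4) → ends 32
signature at 32 (size 2, align 2) → ends 34
blocks at 34 (size 1, align 1) → ends 35
attrs at 35 (size 1, align 1) → ends 36
total 36 bytes, alignment 4
44 − 36 = 8

8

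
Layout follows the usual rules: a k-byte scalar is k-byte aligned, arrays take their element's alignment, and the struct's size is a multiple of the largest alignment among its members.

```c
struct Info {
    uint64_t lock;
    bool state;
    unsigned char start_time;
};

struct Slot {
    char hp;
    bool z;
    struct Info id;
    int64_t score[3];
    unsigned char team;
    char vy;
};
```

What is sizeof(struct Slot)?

56

Info: 0..8  lock  (8B, 8-aligned); 8..9  state  (1B, 1-aligned); 9..10  start_time  (1B, 1-aligned); 10..16  -- tail padding (6B); sizeof = 16, alignof = 8
0..1  hp  (1B, 1-aligned)
1..2  z  (1B, 1-aligned)
2..8  -- padding (6B)
8..24  id  (16B, 8-aligned)
24..48  score  (24B, 8-aligned)
48..49  team  (1B, 1-aligned)
49..50  vy  (1B, 1-aligned)
50..56  -- tail padding (6B)
sizeof = 56, alignof = 8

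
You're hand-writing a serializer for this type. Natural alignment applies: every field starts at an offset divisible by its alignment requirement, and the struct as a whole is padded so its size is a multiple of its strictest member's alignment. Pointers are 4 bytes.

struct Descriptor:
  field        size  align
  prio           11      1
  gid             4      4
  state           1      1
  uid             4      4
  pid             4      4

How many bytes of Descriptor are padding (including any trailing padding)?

4

0..11  prio  (11B, 1-aligned)
11..12  -- padding (1B)
12..16  gid  (4B, 4-aligned)
16..17  state  (1B, 1-aligned)
17..20  -- padding (3B)
20..24  uid  (4B, 4-aligned)
24..28  pid  (4B, 4-aligned)
sizeof = 28, alignof = 4
data bytes 24, size 28 → padding 4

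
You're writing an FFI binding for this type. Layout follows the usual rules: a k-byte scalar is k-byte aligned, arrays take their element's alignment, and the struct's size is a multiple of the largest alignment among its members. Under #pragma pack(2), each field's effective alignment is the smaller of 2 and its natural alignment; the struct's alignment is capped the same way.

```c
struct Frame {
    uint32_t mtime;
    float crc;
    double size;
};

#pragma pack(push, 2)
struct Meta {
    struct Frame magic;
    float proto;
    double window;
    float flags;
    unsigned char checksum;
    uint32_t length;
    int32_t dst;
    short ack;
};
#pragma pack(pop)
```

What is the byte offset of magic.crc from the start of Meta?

Frame: mtime at 0 (size 4, align 4) → ends 4; crc at 4 (size 4, align 4) → ends 8; size at 8 (size 8, align 8) → ends 16; total 16 bytes, alignment 8
magic at 0 (size 16, align 2) → ends 16
within Frame: crc at 4
0 + 4 = 4

4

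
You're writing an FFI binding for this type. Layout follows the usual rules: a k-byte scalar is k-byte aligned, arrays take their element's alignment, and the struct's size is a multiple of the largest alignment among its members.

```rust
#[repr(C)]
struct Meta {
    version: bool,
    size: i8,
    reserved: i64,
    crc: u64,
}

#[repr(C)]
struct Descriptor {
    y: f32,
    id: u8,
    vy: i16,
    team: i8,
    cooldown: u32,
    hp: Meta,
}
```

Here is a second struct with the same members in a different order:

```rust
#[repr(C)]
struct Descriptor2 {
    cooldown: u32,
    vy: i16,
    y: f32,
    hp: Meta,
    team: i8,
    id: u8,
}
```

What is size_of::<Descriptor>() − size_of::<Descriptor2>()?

-8

Meta: 0..1  version  (1B, 1-aligned); 1..2  size  (1B, 1-aligned); 2..8  -- padding (6B); 8..16  reserved  (8B, 8-aligned); 16..24  crc  (8B, 8-aligned); sizeof = 24, alignof = 8
0..4  y  (4B, 4-aligned)
4..5  id  (1B, 1-aligned)
5..6  -- padding (1B)
6..8  vy  (2B, 2-aligned)
8..9  team  (1B, 1-aligned)
9..12  -- padding (3B)
12..16  cooldown  (4B, 4-aligned)
16..40  hp  (24B, 8-aligned)
sizeof = 40, alignof = 8
— Descriptor2 —
0..4  cooldown  (4B, 4-aligned)
4..6  vy  (2B, 2-aligned)
6..8  -- padding (2B)
8..12  y  (4B, 4-aligned)
12..16  -- padding (4B)
16..40  hp  (24B, 8-aligned)
40..41  team  (1B, 1-aligned)
41..42  id  (1B, 1-aligned)
42..48  -- tail padding (6B)
sizeof = 48, alignof = 8
40 − 48 = -8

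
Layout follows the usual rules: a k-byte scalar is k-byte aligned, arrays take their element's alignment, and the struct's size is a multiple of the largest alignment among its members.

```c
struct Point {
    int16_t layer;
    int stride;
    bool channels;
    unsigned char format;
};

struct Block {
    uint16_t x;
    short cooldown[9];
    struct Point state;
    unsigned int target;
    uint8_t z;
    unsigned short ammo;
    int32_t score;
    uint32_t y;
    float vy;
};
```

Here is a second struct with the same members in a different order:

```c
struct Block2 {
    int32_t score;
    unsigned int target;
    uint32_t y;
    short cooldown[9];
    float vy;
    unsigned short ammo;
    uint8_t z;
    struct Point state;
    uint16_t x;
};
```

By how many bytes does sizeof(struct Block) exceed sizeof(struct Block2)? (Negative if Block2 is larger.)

-4

Point: @0: layer [2B, align 2] → 2; +2 pad (align 4); @4: stride [4B, align 4] → 8; @8: channels [1B, align 1] → 9; @9: format [1B, align 1] → 10; +2 tail pad (align 4); size 12, align 4
@0: x [2B, align 2] → 2
@2: cooldown [18B, align 2] → 20
@20: state [12B, align 4] → 32
@32: target [4B, align 4] → 36
@36: z [1B, align 1] → 37
+1 pad (align 2)
@38: ammo [2B, align 2] → 40
@40: score [4B, align 4] → 44
@44: y [4B, align 4] → 48
@48: vy [4B, align 4] → 52
size 52, align 4
— Block2 —
@0: score [4B, align 4] → 4
@4: target [4B, align 4] → 8
@8: y [4B, align 4] → 12
@12: cooldown [18B, align 2] → 30
+2 pad (align 4)
@32: vy [4B, align 4] → 36
@36: ammo [2B, align 2] → 38
@38: z [1B, align 1] → 39
+1 pad (align 4)
@40: state [12B, align 4] → 52
@52: x [2B, align 2] → 54
+2 tail pad (align 4)
size 56, align 4
52 − 56 = -4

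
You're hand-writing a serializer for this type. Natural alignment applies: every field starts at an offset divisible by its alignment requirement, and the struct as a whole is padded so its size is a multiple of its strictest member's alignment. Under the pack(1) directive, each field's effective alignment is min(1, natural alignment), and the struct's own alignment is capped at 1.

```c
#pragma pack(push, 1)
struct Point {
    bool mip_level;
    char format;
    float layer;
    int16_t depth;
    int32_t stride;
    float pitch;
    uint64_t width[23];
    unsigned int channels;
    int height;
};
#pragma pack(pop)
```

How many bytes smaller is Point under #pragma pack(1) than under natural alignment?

8

natural layout:
  @0: mip_level [1B, align 1] → 1
  @1: format [1B, align 1] → 2
  +2 pad (align 4)
  @4: layer [4B, align 4] → 8
  @8: depth [2B, align 2] → 10
  +2 pad (align 4)
  @12: stride [4B, align 4] → 16
  @16: pitch [4B, align 4] → 20
  +4 pad (align 8)
  @24: width [184B, align 8] → 208
  @208: channels [4B, align 4] → 212
  @212: height [4B, align 4] → 216
  size 216, align 8
packed(1) layout:
  @0: mip_level [1B, align 1] → 1
  @1: format [1B, align 1] → 2
  @2: layer [4B, align 1] → 6
  @6: depth [2B, align 1] → 8
  @8: stride [4B, align 1] → 12
  @12: pitch [4B, align 1] → 16
  @16: width [184B, align 1] → 200
  @200: channels [4B, align 1] → 204
  @204: height [4B, align 1] → 208
  size 208, align 1
216 − 208 = 8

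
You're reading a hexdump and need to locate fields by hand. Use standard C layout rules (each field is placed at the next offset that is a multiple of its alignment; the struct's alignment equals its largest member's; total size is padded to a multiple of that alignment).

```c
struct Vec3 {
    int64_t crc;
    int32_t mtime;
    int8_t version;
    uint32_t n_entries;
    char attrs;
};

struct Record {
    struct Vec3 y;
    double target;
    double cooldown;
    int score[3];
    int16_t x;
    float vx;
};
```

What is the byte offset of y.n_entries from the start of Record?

Vec3: @0: crc [8B, align 8] → 8; @8: mtime [4B, align 4] → 12; @12: version [1B, align 1] → 13; +3 pad (align 4); @16: n_entries [4B, align 4] → 20; @20: attrs [1B, align 1] → 21; +3 tail pad (align 8); size 24, align 8
@0: y [24B, align 8] → 24
within Vec3: n_entries at 16
0 + 16 = 16

16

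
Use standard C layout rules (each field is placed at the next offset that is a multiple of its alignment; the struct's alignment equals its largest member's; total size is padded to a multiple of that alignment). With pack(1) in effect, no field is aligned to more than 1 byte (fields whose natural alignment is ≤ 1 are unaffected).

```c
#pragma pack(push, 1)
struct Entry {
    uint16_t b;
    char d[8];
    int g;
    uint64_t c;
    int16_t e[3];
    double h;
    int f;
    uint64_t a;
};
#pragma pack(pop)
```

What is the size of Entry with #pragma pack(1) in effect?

@0: b [2B, align 1] → 2
@2: d [8B, align 1] → 10
@10: g [4B, align 1] → 14
@14: c [8B, align 1] → 22
@22: e [6B, align 1] → 28
@28: h [8B, align 1] → 36
@36: f [4B, align 1] → 40
@40: a [8B, align 1] → 48
size 48, align 1

48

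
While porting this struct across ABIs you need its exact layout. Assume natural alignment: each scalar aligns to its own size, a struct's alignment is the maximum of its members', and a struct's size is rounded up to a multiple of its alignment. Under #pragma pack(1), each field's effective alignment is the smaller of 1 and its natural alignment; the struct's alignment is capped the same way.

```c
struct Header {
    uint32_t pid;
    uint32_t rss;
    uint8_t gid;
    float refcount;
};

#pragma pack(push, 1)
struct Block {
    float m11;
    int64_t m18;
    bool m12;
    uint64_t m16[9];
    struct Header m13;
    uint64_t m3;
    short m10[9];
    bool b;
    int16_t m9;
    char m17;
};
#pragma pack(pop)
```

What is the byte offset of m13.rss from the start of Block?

89

Header: pid at 0 (size 4, align 4) → ends 4; rss at 4 (size 4, align 4) → ends 8; gid at 8 (size 1, align 1) → ends 9; pad 3 to align 4 for refcount; refcount at 12 (size 4, align 4) → ends 16; total 16 bytes, alignment 4
m11 at 0 (size 4, align 1) → ends 4
m18 at 4 (size 8, align 1) → ends 12
m12 at 12 (size 1, align 1) → ends 13
m16 at 13 (size 72, align 1) → ends 85
m13 at 85 (size 16, align 1) → ends 101
within Header: rss at 4
85 + 4 = 89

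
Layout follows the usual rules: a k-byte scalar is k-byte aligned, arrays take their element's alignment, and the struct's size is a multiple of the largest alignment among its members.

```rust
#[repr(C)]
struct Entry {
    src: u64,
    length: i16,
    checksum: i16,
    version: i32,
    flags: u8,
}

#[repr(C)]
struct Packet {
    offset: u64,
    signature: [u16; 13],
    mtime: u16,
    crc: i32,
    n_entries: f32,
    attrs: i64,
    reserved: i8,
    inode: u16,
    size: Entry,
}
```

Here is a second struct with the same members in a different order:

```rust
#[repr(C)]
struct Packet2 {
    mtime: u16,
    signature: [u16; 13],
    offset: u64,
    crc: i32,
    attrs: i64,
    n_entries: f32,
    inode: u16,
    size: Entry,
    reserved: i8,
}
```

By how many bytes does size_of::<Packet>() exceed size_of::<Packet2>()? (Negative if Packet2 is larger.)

Entry: 0..8  src  (8B, 8-aligned); 8..10  length  (2B, 2-aligned); 10..12  checksum  (2B, 2-aligned); 12..16  version  (4B, 4-aligned); 16..17  flags  (1B, 1-aligned); 17..24  -- tail padding (7B); sizeof = 24, alignof = 8
0..8  offset  (8B, 8-aligned)
8..34  signature  (26B, 2-aligned)
34..36  mtime  (2B, 2-aligned)
36..40  crc  (4B, 4-aligned)
40..44  n_entries  (4B, 4-aligned)
44..48  -- padding (4B)
48..56  attrs  (8B, 8-aligned)
56..57  reserved  (1B, 1-aligned)
57..58  -- padding (1B)
58..60  inode  (2B, 2-aligned)
60..64  -- padding (4B)
64..88  size  (24B, 8-aligned)
sizeof = 88, alignof = 8
— Packet2 —
0..2  mtime  (2B, 2-aligned)
2..28  signature  (26B, 2-aligned)
28..32  -- padding (4B)
32..40  offset  (8B, 8-aligned)
40..44  crc  (4B, 4-aligned)
44..48  -- padding (4B)
48..56  attrs  (8B, 8-aligned)
56..60  n_entries  (4B, 4-aligned)
60..62  inode  (2B, 2-aligned)
62..64  -- padding (2B)
64..88  size  (24B, 8-aligned)
88..89  reserved  (1B, 1-aligned)
89..96  -- tail padding (7B)
sizeof = 96, alignof = 8
88 − 96 = -8

-8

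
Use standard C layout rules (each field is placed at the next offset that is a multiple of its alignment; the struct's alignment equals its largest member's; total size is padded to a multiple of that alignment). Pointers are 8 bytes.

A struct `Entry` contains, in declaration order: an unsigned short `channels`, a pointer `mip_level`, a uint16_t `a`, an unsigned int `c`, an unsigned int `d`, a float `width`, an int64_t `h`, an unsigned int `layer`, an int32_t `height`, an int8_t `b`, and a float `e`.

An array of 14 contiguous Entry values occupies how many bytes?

0..2  channels  (2B, 2-aligned)
2..8  -- padding (6B)
8..16  mip_level  (8B, 8-aligned)
16..18  a  (2B, 2-aligned)
18..20  -- padding (2B)
20..24  c  (4B, 4-aligned)
24..28  d  (4B, 4-aligned)
28..32  width  (4B, 4-aligned)
32..40  h  (8B, 8-aligned)
40..44  layer  (4B, 4-aligned)
44..48  height  (4B, 4-aligned)
48..49  b  (1B, 1-aligned)
49..52  -- padding (3B)
52..56  e  (4B, 4-aligned)
sizeof = 56, alignof = 8
array of 14: 14 × 56 = 784

784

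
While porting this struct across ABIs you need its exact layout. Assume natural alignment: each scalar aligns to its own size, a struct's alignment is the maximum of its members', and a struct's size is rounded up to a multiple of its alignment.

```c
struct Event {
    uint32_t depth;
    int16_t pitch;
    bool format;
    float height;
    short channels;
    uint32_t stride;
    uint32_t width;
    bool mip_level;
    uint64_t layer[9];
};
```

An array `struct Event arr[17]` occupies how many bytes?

1768

@0: depth [4B, align 4] → 4
@4: pitch [2B, align 2] → 6
@6: format [1B, align 1] → 7
+1 pad (align 4)
@8: height [4B, align 4] → 12
@12: channels [2B, align 2] → 14
+2 pad (align 4)
@16: stride [4B, align 4] → 20
@20: width [4B, align 4] → 24
@24: mip_level [1B, align 1] → 25
+7 pad (align 8)
@32: layer [72B, align 8] → 104
size 104, align 8
array of 17: 17 × 104 = 1768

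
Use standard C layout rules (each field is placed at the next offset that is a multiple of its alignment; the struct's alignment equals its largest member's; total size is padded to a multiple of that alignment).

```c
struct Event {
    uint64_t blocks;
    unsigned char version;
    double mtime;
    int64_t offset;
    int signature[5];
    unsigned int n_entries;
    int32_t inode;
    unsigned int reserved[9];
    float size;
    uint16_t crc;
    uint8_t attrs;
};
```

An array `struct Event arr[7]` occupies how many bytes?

@0: blocks [8B, align 8] → 8
@8: version [1B, align 1] → 9
+7 pad (align 8)
@16: mtime [8B, align 8] → 24
@24: offset [8B, align 8] → 32
@32: signature [20B, align 4] → 52
@52: n_entries [4B, align 4] → 56
@56: inode [4B, align 4] → 60
@60: reserved [36B, align 4] → 96
@96: size [4B, align 4] → 100
@100: crc [2B, align 2] → 102
@102: attrs [1B, align 1] → 103
+1 tail pad (align 8)
size 104, align 8
array of 7: 7 × 104 = 728

728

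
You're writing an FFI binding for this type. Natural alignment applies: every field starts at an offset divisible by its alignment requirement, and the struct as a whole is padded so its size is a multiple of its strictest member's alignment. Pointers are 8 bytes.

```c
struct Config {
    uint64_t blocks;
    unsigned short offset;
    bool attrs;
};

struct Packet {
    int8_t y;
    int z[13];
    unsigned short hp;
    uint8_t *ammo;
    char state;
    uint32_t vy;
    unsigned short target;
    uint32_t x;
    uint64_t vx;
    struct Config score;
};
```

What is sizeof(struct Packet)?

Config: 0..8  blocks  (8B, 8-aligned); 8..10  offset  (2B, 2-aligned); 10..11  attrs  (1B, 1-aligned); 11..16  -- tail padding (5B); sizeof = 16, alignof = 8
0..1  y  (1B, 1-aligned)
1..4  -- padding (3B)
4..56  z  (52B, 4-aligned)
56..58  hp  (2B, 2-aligned)
58..64  -- padding (6B)
64..72  ammo  (8B, 8-aligned)
72..73  state  (1B, 1-aligned)
73..76  -- padding (3B)
76..80  vy  (4B, 4-aligned)
80..82  target  (2B, 2-aligned)
82..84  -- padding (2B)
84..88  x  (4B, 4-aligned)
88..96  vx  (8B, 8-aligned)
96..112  score  (16B, 8-aligned)
sizeof = 112, alignof = 8

112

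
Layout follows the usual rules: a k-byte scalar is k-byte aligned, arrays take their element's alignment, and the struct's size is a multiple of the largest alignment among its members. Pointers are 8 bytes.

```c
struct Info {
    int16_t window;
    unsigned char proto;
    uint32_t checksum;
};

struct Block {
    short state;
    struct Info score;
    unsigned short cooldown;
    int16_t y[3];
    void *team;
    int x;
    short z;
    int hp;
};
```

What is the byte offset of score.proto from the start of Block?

Info: @0: window [2B, align 2] → 2; @2: proto [1B, align 1] → 3; +1 pad (align 4); @4: checksum [4B, align 4] → 8; size 8, align 4
@0: state [2B, align 2] → 2
+2 pad (align 4)
@4: score [8B, align 4] → 12
within Info: proto at 2
4 + 2 = 6

6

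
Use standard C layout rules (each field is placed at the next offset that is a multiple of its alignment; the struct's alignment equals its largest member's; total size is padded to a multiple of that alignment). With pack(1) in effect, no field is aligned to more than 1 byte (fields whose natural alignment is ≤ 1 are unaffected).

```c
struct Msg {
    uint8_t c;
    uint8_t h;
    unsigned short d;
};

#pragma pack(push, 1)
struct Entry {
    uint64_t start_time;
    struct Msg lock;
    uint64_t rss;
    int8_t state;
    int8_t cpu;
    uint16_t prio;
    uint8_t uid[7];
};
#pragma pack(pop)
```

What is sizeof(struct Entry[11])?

341

Msg: @0: c [1B, align 1] → 1; @1: h [1B, align 1] → 2; @2: d [2B, align 2] → 4; size 4, align 2
@0: start_time [8B, align 1] → 8
@8: lock [4B, align 1] → 12
@12: rss [8B, align 1] → 20
@20: state [1B, align 1] → 21
@21: cpu [1B, align 1] → 22
@22: prio [2B, align 1] → 24
@24: uid [7B, align 1] → 31
size 31, align 1
array of 11: 11 × 31 = 341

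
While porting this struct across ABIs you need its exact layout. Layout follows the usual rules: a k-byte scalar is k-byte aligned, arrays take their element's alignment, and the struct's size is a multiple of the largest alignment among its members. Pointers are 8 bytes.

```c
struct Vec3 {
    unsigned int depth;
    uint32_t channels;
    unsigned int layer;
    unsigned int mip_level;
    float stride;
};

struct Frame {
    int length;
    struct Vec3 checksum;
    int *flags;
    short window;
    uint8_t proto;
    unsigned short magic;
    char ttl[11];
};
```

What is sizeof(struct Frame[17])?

Vec3: 0..4  depth  (4B, 4-aligned); 4..8  channels  (4B, 4-aligned); 8..12  layer  (4B, 4-aligned); 12..16  mip_level  (4B, 4-aligned); 16..20  stride  (4B, 4-aligned); sizeof = 20, alignof = 4
0..4  length  (4B, 4-aligned)
4..24  checksum  (20B, 4-aligned)
24..32  flags  (8B, 8-aligned)
32..34  window  (2B, 2-aligned)
34..35  proto  (1B, 1-aligned)
35..36  -- padding (1B)
36..38  magic  (2B, 2-aligned)
38..49  ttl  (11B, 1-aligned)
49..56  -- tail padding (7B)
sizeof = 56, alignof = 8
array of 17: 17 × 56 = 952

952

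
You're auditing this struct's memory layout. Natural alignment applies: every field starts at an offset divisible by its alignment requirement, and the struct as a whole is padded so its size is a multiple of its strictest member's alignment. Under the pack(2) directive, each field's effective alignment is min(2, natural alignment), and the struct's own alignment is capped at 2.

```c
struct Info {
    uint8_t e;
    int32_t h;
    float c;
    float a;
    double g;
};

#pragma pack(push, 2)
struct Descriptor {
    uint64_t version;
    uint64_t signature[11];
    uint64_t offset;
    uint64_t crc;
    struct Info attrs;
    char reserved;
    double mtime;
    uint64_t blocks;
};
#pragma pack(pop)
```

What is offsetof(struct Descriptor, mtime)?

138

Info: @0: e [1B, align 1] → 1; +3 pad (align 4); @4: h [4B, align 4] → 8; @8: c [4B, align 4] → 12; @12: a [4B, align 4] → 16; @16: g [8B, align 8] → 24; size 24, align 8
@0: version [8B, align 2] → 8
@8: signature [88B, align 2] → 96
@96: offset [8B, align 2] → 104
@104: crc [8B, align 2] → 112
@112: attrs [24B, align 2] → 136
@136: reserved [1B, align 1] → 137
+1 pad (align 2)
@138: mtime [8B, align 2] → 146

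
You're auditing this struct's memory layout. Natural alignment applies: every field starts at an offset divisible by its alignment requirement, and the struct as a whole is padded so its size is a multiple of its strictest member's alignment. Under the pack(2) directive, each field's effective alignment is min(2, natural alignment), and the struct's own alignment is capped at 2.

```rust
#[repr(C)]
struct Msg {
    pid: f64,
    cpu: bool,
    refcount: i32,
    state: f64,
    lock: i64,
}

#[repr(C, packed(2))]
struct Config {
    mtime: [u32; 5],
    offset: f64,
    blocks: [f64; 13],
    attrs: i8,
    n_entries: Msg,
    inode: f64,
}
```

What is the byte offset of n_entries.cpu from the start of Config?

Msg: 0..8  pid  (8B, 8-aligned); 8..9  cpu  (1B, 1-aligned); 9..12  -- padding (3B); 12..16  refcount  (4B, 4-aligned); 16..24  state  (8B, 8-aligned); 24..32  lock  (8B, 8-aligned); sizeof = 32, alignof = 8
0..20  mtime  (20B, 2-aligned)
20..28  offset  (8B, 2-aligned)
28..132  blocks  (104B, 2-aligned)
132..133  attrs  (1B, 1-aligned)
133..134  -- padding (1B)
134..166  n_entries  (32B, 2-aligned)
within Msg: cpu at 8
134 + 8 = 142

142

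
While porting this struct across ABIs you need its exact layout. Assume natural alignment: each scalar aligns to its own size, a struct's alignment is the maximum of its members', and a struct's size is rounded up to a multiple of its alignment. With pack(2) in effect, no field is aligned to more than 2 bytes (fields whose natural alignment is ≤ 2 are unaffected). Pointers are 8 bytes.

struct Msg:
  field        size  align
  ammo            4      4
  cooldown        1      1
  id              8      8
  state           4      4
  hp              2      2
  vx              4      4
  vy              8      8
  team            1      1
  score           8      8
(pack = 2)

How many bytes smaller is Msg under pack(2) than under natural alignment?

14

natural layout:
  ammo at 0 (size 4, align 4) → ends 4
  cooldown at 4 (size 1, align 1) → ends 5
  pad 3 to align 8 for id
  id at 8 (size 8, align 8) → ends 16
  state at 16 (size 4, align 4) → ends 20
  hp at 20 (size 2, align 2) → ends 22
  pad 2 to align 4 for vx
  vx at 24 (size 4, align 4) → ends 28
  pad 4 to align 8 for vy
  vy at 32 (size 8, align 8) → ends 40
  team at 40 (size 1, align 1) → ends 41
  pad 7 to align 8 for score
  score at 48 (size 8, align 8) → ends 56
  total 56 bytes, alignment 8
packed(2) layout:
  ammo at 0 (size 4, align 2) → ends 4
  cooldown at 4 (size 1, align 1) → ends 5
  pad 1 to align 2 for id
  id at 6 (size 8, align 2) → ends 14
  state at 14 (size 4, align 2) → ends 18
  hp at 18 (size 2, align 2) → ends 20
  vx at 20 (size 4, align 2) → ends 24
  vy at 24 (size 8, align 2) → ends 32
  team at 32 (size 1, align 1) → ends 33
  pad 1 to align 2 for score
  score at 34 (size 8, align 2) → ends 42
  total 42 bytes, alignment 2
56 − 42 = 14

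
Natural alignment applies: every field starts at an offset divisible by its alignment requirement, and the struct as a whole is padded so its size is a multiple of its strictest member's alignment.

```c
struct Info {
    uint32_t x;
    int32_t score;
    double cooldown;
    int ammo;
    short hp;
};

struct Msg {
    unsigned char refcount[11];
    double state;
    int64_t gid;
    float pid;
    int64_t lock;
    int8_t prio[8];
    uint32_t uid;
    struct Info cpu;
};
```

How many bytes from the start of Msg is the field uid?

Info: @0: x [4B, align 4] → 4; @4: score [4B, align 4] → 8; @8: cooldown [8B, align 8] → 16; @16: ammo [4B, align 4] → 20; @20: hp [2B, align 2] → 22; +2 tail pad (align 8); size 24, align 8
@0: refcount [11B, align 1] → 11
+5 pad (align 8)
@16: state [8B, align 8] → 24
@24: gid [8B, align 8] → 32
@32: pid [4B, align 4] → 36
+4 pad (align 8)
@40: lock [8B, align 8] → 48
@48: prio [8B, align 1] → 56
@56: uid [4B, align 4] → 60

56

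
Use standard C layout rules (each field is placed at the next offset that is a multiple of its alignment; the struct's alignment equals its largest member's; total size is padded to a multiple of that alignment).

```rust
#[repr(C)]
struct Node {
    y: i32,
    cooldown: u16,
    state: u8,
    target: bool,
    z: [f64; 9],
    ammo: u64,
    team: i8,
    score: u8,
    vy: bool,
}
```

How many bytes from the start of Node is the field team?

88

y at 0 (size 4, align 4) → ends 4
cooldown at 4 (size 2, align 2) → ends 6
state at 6 (size 1, align 1) → ends 7
target at 7 (size 1, align 1) → ends 8
z at 8 (size 72, align 8) → ends 80
ammo at 80 (size 8, align 8) → ends 88
team at 88 (size 1, align 1) → ends 89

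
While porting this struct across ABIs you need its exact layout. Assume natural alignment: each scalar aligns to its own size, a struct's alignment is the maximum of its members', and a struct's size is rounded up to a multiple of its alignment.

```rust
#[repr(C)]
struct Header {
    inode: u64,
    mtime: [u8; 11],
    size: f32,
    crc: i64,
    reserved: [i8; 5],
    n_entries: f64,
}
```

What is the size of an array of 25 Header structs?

0..8  inode  (8B, 8-aligned)
8..19  mtime  (11B, 1-aligned)
19..20  -- padding (1B)
20..24  size  (4B, 4-aligned)
24..32  crc  (8B, 8-aligned)
32..37  reserved  (5B, 1-aligned)
37..40  -- padding (3B)
40..48  n_entries  (8B, 8-aligned)
sizeof = 48, alignof = 8
array of 25: 25 × 48 = 1200

1200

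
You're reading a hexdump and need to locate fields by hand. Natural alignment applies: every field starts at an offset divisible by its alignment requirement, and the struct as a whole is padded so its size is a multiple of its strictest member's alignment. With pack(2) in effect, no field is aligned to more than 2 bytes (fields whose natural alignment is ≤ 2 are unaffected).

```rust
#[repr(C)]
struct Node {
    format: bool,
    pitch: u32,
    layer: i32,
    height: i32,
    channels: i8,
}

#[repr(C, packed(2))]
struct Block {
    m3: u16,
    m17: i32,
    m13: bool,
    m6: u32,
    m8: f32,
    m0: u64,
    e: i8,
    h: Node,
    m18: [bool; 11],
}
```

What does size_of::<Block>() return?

58

Node: 0..1  format  (1B, 1-aligned); 1..4  -- padding (3B); 4..8  pitch  (4B, 4-aligned); 8..12  layer  (4B, 4-aligned); 12..16  height  (4B, 4-aligned); 16..17  channels  (1B, 1-aligned); 17..20  -- tail padding (3B); sizeof = 20, alignof = 4
0..2  m3  (2B, 2-aligned)
2..6  m17  (4B, 2-aligned)
6..7  m13  (1B, 1-aligned)
7..8  -- padding (1B)
8..12  m6  (4B, 2-aligned)
12..16  m8  (4B, 2-aligned)
16..24  m0  (8B, 2-aligned)
24..25  e  (1B, 1-aligned)
25..26  -- padding (1B)
26..46  h  (20B, 2-aligned)
46..57  m18  (11B, 1-aligned)
57..58  -- tail padding (1B)
sizeof = 58, alignof = 2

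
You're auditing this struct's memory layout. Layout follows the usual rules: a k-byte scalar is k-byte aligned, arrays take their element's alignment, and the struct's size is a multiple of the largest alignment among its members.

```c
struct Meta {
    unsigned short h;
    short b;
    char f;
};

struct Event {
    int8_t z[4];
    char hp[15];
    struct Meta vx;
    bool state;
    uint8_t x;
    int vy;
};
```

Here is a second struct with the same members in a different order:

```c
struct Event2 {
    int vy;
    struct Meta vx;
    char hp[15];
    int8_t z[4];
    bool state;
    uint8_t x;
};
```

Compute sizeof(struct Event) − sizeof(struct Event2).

Meta: @0: h [2B, align 2] → 2; @2: b [2B, align 2] → 4; @4: f [1B, align 1] → 5; +1 tail pad (align 2); size 6, align 2
@0: z [4B, align 1] → 4
@4: hp [15B, align 1] → 19
+1 pad (align 2)
@20: vx [6B, align 2] → 26
@26: state [1B, align 1] → 27
@27: x [1B, align 1] → 28
@28: vy [4B, align 4] → 32
size 32, align 4
— Event2 —
@0: vy [4B, align 4] → 4
@4: vx [6B, align 2] → 10
@10: hp [15B, align 1] → 25
@25: z [4B, align 1] → 29
@29: state [1B, align 1] → 30
@30: x [1B, align 1] → 31
+1 tail pad (align 4)
size 32, align 4
32 − 32 = 0

0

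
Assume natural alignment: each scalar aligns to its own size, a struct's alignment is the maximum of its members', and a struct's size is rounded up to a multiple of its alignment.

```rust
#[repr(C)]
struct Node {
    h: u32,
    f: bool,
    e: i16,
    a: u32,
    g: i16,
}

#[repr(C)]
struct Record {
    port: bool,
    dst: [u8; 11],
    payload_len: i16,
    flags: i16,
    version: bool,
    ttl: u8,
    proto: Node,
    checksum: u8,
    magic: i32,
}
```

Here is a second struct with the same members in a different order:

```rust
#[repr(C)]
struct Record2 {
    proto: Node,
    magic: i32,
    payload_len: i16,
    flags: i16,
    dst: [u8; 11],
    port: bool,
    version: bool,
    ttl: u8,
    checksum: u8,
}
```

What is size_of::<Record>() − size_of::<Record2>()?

Node: h at 0 (size 4, align 4) → ends 4; f at 4 (size 1, align 1) → ends 5; pad 1 to align 2 for e; e at 6 (size 2, align 2) → ends 8; a at 8 (size 4, align 4) → ends 12; g at 12 (size 2, align 2) → ends 14; tail pad 2 to reach multiple of 4; total 16 bytes, alignment 4
port at 0 (size 1, align 1) → ends 1
dst at 1 (size 11, align 1) → ends 12
payload_len at 12 (size 2, align 2) → ends 14
flags at 14 (size 2, align 2) → ends 16
version at 16 (size 1, align 1) → ends 17
ttl at 17 (size 1, align 1) → ends 18
pad 2 to align 4 for proto
proto at 20 (size 16, align 4) → ends 36
checksum at 36 (size 1, align 1) → ends 37
pad 3 to align 4 for magic
magic at 40 (size 4, align 4) → ends 44
total 44 bytes, alignment 4
— Record2 —
proto at 0 (size 16, align 4) → ends 16
magic at 16 (size 4, align 4) → ends 20
payload_len at 20 (size 2, align 2) → ends 22
flags at 22 (size 2, align 2) → ends 24
dst at 24 (size 11, align 1) → ends 35
port at 35 (size 1, align 1) → ends 36
version at 36 (size 1, align 1) → ends 37
ttl at 37 (size 1, align 1) → ends 38
checksum at 38 (size 1, align 1) → ends 39
tail pad 1 to reach multiple of 4
total 40 bytes, alignment 4
44 − 40 = 4

4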